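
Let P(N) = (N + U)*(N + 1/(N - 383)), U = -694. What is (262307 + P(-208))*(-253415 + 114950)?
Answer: -12272863506225/197 ≈ -6.2299e+10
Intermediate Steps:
P(N) = (-694 + N)*(N + 1/(-383 + N)) (P(N) = (N - 694)*(N + 1/(N - 383)) = (-694 + N)*(N + 1/(-383 + N)))
(262307 + P(-208))*(-253415 + 114950) = (262307 + (-694 + (-208)³ - 1077*(-208)² + 265803*(-208))/(-383 - 208))*(-253415 + 114950) = (262307 + (-694 - 8998912 - 1077*43264 - 55287024)/(-591))*(-138465) = (262307 - (-694 - 8998912 - 46595328 - 55287024)/591)*(-138465) = (262307 - 1/591*(-110881958))*(-138465) = (262307 + 110881958/591)*(-138465) = (265905395/591)*(-138465) = -12272863506225/197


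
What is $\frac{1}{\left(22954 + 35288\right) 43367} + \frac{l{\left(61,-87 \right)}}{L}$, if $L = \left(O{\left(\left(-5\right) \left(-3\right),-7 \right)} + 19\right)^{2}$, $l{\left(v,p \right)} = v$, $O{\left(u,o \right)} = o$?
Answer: $\frac{25678771633}{60618739536} \approx 0.42361$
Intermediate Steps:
$L = 144$ ($L = \left(-7 + 19\right)^{2} = 12^{2} = 144$)
$\frac{1}{\left(22954 + 35288\right) 43367} + \frac{l{\left(61,-87 \right)}}{L} = \frac{1}{\left(22954 + 35288\right) 43367} + \frac{61}{144} = \frac{1}{58242} \cdot \frac{1}{43367} + 61 \cdot \frac{1}{144} = \frac{1}{58242} \cdot \frac{1}{43367} + \frac{61}{144} = \frac{1}{2525780814} + \frac{61}{144} = \frac{25678771633}{60618739536}$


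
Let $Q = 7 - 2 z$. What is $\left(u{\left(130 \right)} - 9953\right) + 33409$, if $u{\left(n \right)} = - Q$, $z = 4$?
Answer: $23457$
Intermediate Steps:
$Q = -1$ ($Q = 7 - 8 = -1$)
$u{\left(n \right)} = 1$ ($u{\left(n \right)} = \left(-1\right) \left(-1\right) = 1$)
$\left(u{\left(130 \right)} - 9953\right) + 33409 = \left(1 - 9953\right) + 33409 = -9952 + 33409 = 23457$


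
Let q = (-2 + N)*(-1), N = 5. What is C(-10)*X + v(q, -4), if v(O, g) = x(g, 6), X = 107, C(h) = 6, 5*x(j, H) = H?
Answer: 3216/5 ≈ 643.20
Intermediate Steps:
q = -3 (q = (-2 + 5)*(-1) = 3*(-1) = -3)
x(j, H) = H/5
v(O, g) = 6/5 (v(O, g) = (⅕)*6 = 6/5)
C(-10)*X + v(q, -4) = 6*107 + 6/5 = 642 + 6/5 = 3216/5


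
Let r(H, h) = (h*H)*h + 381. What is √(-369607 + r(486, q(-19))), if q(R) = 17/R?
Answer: 2*I*√33287533/19 ≈ 607.32*I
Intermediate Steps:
r(H, h) = 381 + H*h² (r(H, h) = (H*h)*h + 381 = H*h² + 381 = 381 + H*h²)
√(-369607 + r(486, q(-19))) = √(-369607 + (381 + 486*(17/(-19))²)) = √(-369607 + (381 + 486*(17*(-1/19))²)) = √(-369607 + (381 + 486*(-17/19)²)) = √(-369607 + (381 + 486*(289/361))) = √(-369607 + (381 + 140454/361)) = √(-369607 + 277995/361) = √(-133150132/361) = 2*I*√33287533/19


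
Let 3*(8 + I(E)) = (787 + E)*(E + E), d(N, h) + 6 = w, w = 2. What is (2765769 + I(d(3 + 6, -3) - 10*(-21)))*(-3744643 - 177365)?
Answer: -11382188843064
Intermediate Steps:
d(N, h) = -4 (d(N, h) = -6 + 2 = -4)
I(E) = -8 + 2*E*(787 + E)/3 (I(E) = -8 + ((787 + E)*(E + E))/3 = -8 + ((787 + E)*(2*E))/3 = -8 + (2*E*(787 + E))/3 = -8 + 2*E*(787 + E)/3)
(2765769 + I(d(3 + 6, -3) - 10*(-21)))*(-3744643 - 177365) = (2765769 + (-8 + 2*(-4 - 10*(-21))²/3 + 1574*(-4 - 10*(-21))/3))*(-3744643 - 177365) = (2765769 + (-8 + 2*(-4 + 210)²/3 + 1574*(-4 + 210)/3))*(-3922008) = (2765769 + (-8 + (⅔)*206² + (1574/3)*206))*(-3922008) = (2765769 + (-8 + (⅔)*42436 + 324244/3))*(-3922008) = (2765769 + (-8 + 84872/3 + 324244/3))*(-3922008) = (2765769 + 136364)*(-3922008) = 2902133*(-3922008) = -11382188843064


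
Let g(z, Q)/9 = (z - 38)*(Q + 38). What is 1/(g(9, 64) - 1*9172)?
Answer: -1/35794 ≈ -2.7938e-5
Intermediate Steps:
g(z, Q) = 9*(-38 + z)*(38 + Q) (g(z, Q) = 9*((z - 38)*(Q + 38)) = 9*((-38 + z)*(38 + Q)) = 9*(-38 + z)*(38 + Q))
1/(g(9, 64) - 1*9172) = 1/((-12996 - 342*64 + 342*9 + 9*64*9) - 1*9172) = 1/((-12996 - 21888 + 3078 + 5184) - 9172) = 1/(-26622 - 9172) = 1/(-35794) = -1/35794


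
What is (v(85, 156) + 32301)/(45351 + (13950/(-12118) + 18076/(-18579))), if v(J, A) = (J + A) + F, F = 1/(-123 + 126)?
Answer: 3663295702649/5104930260502 ≈ 0.71760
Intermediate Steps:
F = 1/3 ≈ 0.33333
v(J, A) = 1/3 + A + J (v(J, A) = (J + A) + 1/3 = (A + J) + 1/3 = 1/3 + A + J)
(v(85, 156) + 32301)/(45351 + (13950/(-12118) + 18076/(-18579))) = ((1/3 + 156 + 85) + 32301)/(45351 + (13950/(-12118) + 18076/(-18579))) = (724/3 + 32301)/(45351 + (13950*(-1/12118) + 18076*(-1/18579))) = 97627/(3*(45351 + (-6975/6059 - 18076/18579))) = 97627/(3*(45351 - 239111009/112570161)) = 97627/(3*(5104930260502/112570161)) = (97627/3)*(112570161/5104930260502) = 3663295702649/5104930260502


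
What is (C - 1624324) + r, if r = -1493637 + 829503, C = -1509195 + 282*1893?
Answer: -3263827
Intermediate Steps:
C = -975369 (C = -1509195 + 533826 = -975369)
r = -664134
(C - 1624324) + r = (-975369 - 1624324) - 664134 = -2599693 - 664134 = -3263827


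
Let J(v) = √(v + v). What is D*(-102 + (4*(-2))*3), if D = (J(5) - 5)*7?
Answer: 4410 - 882*√10 ≈ 1620.9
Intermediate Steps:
J(v) = √2*√v (J(v) = √(2*v) = √2*√v)
D = -35 + 7*√10 (D = (√2*√5 - 5)*7 = (√10 - 5)*7 = (-5 + √10)*7 = -35 + 7*√10 ≈ -12.864)
D*(-102 + (4*(-2))*3) = (-35 + 7*√10)*(-102 + (4*(-2))*3) = (-35 + 7*√10)*(-102 - 8*3) = (-35 + 7*√10)*(-102 - 24) = (-35 + 7*√10)*(-126) = 4410 - 882*√10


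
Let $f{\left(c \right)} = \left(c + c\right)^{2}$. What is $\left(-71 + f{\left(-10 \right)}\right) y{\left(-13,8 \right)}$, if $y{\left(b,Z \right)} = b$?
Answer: $-4277$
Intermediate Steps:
$f{\left(c \right)} = 4 c^{2}$ ($f{\left(c \right)} = \left(2 c\right)^{2} = 4 c^{2}$)
$\left(-71 + f{\left(-10 \right)}\right) y{\left(-13,8 \right)} = \left(-71 + 4 \left(-10\right)^{2}\right) \left(-13\right) = \left(-71 + 4 \cdot 100\right) \left(-13\right) = \left(-71 + 400\right) \left(-13\right) = 329 \left(-13\right) = -4277$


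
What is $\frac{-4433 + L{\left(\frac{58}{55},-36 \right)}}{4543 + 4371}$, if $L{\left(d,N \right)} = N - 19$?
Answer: $- \frac{2244}{4457} \approx -0.50348$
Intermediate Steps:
$L{\left(d,N \right)} = -19 + N$
$\frac{-4433 + L{\left(\frac{58}{55},-36 \right)}}{4543 + 4371} = \frac{-4433 - 55}{4543 + 4371} = \frac{-4433 - 55}{8914} = \left(-4488\right) \frac{1}{8914} = - \frac{2244}{4457}$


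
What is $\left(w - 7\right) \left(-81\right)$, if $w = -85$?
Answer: $7452$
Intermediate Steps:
$\left(w - 7\right) \left(-81\right) = \left(-85 - 7\right) \left(-81\right) = \left(-92\right) \left(-81\right) = 7452$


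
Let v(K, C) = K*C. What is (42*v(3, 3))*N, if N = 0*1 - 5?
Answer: -1890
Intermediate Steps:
v(K, C) = C*K
N = -5 (N = 0 - 5 = -5)
(42*v(3, 3))*N = (42*(3*3))*(-5) = (42*9)*(-5) = 378*(-5) = -1890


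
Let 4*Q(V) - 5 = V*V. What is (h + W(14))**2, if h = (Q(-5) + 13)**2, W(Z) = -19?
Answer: 2576025/16 ≈ 1.6100e+5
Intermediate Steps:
Q(V) = 5/4 + V**2/4 (Q(V) = 5/4 + (V*V)/4 = 5/4 + V**2/4)
h = 1681/4 (h = ((5/4 + (1/4)*(-5)**2) + 13)**2 = ((5/4 + (1/4)*25) + 13)**2 = ((5/4 + 25/4) + 13)**2 = (15/2 + 13)**2 = (41/2)**2 = 1681/4 ≈ 420.25)
(h + W(14))**2 = (1681/4 - 19)**2 = (1605/4)**2 = 2576025/16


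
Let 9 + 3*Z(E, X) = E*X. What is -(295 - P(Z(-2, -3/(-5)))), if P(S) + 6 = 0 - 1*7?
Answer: -308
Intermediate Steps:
Z(E, X) = -3 + E*X/3 (Z(E, X) = -3 + (E*X)/3 = -3 + E*X/3)
P(S) = -13 (P(S) = -6 + (0 - 1*7) = -6 + (0 - 7) = -6 - 7 = -13)
-(295 - P(Z(-2, -3/(-5)))) = -(295 - 1*(-13)) = -(295 + 13) = -1*308 = -308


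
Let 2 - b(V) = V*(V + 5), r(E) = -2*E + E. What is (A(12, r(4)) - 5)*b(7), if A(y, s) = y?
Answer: -574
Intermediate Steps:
r(E) = -E
b(V) = 2 - V*(5 + V) (b(V) = 2 - V*(V + 5) = 2 - V*(5 + V))
(A(12, r(4)) - 5)*b(7) = (12 - 5)*(2 - 1*7² - 5*7) = 7*(2 - 1*49 - 35) = 7*(2 - 49 - 35) = 7*(-82) = -574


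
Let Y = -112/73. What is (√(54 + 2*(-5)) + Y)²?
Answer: 247020/5329 - 448*√11/73 ≈ 26.000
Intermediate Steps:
Y = -112/73 (Y = -112*1/73 = -112/73 ≈ -1.5342)
(√(54 + 2*(-5)) + Y)² = (√(54 + 2*(-5)) - 112/73)² = (√(54 - 10) - 112/73)² = (√44 - 112/73)² = (2*√11 - 112/73)² = (-112/73 + 2*√11)²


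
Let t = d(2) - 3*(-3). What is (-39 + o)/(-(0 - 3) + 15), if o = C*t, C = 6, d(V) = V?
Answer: 3/2 ≈ 1.5000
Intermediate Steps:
t = 11 (t = 2 - 3*(-3) = 2 + 9 = 11)
o = 66 (o = 6*11 = 66)
(-39 + o)/(-(0 - 3) + 15) = (-39 + 66)/(-(0 - 3) + 15) = 27/(-1*(-3) + 15) = 27/(3 + 15) = 27/18 = (1/18)*27 = 3/2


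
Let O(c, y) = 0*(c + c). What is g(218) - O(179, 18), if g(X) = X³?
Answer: 10360232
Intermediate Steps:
O(c, y) = 0 (O(c, y) = 0*(2*c) = 0)
g(218) - O(179, 18) = 218³ - 1*0 = 10360232 + 0 = 10360232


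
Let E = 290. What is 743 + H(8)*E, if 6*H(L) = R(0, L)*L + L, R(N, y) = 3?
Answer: 6869/3 ≈ 2289.7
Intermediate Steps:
H(L) = 2*L/3 (H(L) = (3*L + L)/6 = (4*L)/6 = 2*L/3)
743 + H(8)*E = 743 + ((2/3)*8)*290 = 743 + (16/3)*290 = 743 + 4640/3 = 6869/3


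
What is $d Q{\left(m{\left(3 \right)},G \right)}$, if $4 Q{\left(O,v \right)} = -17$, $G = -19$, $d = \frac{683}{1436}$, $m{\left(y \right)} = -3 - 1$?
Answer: $- \frac{11611}{5744} \approx -2.0214$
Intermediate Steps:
$m{\left(y \right)} = -4$ ($m{\left(y \right)} = -3 - 1 = -4$)
$d = \frac{683}{1436}$ ($d = 683 \cdot \frac{1}{1436} = \frac{683}{1436} \approx 0.47563$)
$Q{\left(O,v \right)} = - \frac{17}{4}$ ($Q{\left(O,v \right)} = \frac{1}{4} \left(-17\right) = - \frac{17}{4}$)
$d Q{\left(m{\left(3 \right)},G \right)} = \frac{683}{1436} \left(- \frac{17}{4}\right) = - \frac{11611}{5744}$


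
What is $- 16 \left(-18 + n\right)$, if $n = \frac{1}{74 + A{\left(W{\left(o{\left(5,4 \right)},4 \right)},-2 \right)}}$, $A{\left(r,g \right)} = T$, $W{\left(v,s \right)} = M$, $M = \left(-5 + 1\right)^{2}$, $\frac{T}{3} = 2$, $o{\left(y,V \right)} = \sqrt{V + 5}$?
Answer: $\frac{1439}{5} \approx 287.8$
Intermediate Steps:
$o{\left(y,V \right)} = \sqrt{5 + V}$
$T = 6$ ($T = 3 \cdot 2 = 6$)
$M = 16$ ($M = \left(-4\right)^{2} = 16$)
$W{\left(v,s \right)} = 16$
$A{\left(r,g \right)} = 6$
$n = \frac{1}{80}$ ($n = \frac{1}{74 + 6} = \frac{1}{80} \approx 0.0125$)
$- 16 \left(-18 + n\right) = - 16 \left(-18 + \frac{1}{80}\right) = \left(-16\right) \left(- \frac{1439}{80}\right) = \frac{1439}{5}$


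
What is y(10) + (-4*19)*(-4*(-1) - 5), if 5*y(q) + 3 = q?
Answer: 387/5 ≈ 77.400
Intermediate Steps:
y(q) = -⅗ + q/5
y(10) + (-4*19)*(-4*(-1) - 5) = (-⅗ + (⅕)*10) + (-4*19)*(-4*(-1) - 5) = (-⅗ + 2) - 76*(4 - 5) = 7/5 - 76*(-1) = 7/5 + 76 = 387/5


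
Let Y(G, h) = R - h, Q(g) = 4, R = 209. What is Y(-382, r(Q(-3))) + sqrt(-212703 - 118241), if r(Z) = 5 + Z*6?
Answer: 180 + 8*I*sqrt(5171) ≈ 180.0 + 575.28*I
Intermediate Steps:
r(Z) = 5 + 6*Z
Y(G, h) = 209 - h
Y(-382, r(Q(-3))) + sqrt(-212703 - 118241) = (209 - (5 + 6*4)) + sqrt(-212703 - 118241) = (209 - (5 + 24)) + sqrt(-330944) = (209 - 1*29) + 8*I*sqrt(5171) = (209 - 29) + 8*I*sqrt(5171) = 180 + 8*I*sqrt(5171)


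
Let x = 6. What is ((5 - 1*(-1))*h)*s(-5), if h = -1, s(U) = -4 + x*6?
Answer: -192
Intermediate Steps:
s(U) = 32 (s(U) = -4 + 6*6 = -4 + 36 = 32)
((5 - 1*(-1))*h)*s(-5) = ((5 - 1*(-1))*(-1))*32 = ((5 + 1)*(-1))*32 = (6*(-1))*32 = -6*32 = -192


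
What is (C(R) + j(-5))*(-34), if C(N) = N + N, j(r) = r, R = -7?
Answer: 646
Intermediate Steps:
C(N) = 2*N
(C(R) + j(-5))*(-34) = (2*(-7) - 5)*(-34) = (-14 - 5)*(-34) = -19*(-34) = 646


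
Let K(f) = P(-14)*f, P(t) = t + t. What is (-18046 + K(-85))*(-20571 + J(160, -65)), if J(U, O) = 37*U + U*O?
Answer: 392448966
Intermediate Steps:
P(t) = 2*t
K(f) = -28*f (K(f) = (2*(-14))*f = -28*f)
J(U, O) = 37*U + O*U
(-18046 + K(-85))*(-20571 + J(160, -65)) = (-18046 - 28*(-85))*(-20571 + 160*(37 - 65)) = (-18046 + 2380)*(-20571 + 160*(-28)) = -15666*(-20571 - 4480) = -15666*(-25051) = 392448966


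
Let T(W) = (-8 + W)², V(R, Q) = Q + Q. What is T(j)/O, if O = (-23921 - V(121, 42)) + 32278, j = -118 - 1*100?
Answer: 51076/8273 ≈ 6.1738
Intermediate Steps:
V(R, Q) = 2*Q
j = -218 (j = -118 - 100 = -218)
O = 8273 (O = (-23921 - 2*42) + 32278 = (-23921 - 1*84) + 32278 = (-23921 - 84) + 32278 = -24005 + 32278 = 8273)
T(j)/O = (-8 - 218)²/8273 = (-226)²*(1/8273) = 51076*(1/8273) = 51076/8273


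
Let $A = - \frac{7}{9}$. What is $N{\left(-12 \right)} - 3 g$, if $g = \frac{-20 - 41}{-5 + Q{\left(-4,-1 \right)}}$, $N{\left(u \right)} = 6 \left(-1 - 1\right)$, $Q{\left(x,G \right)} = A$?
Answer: $- \frac{2271}{52} \approx -43.673$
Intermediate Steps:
$A = - \frac{7}{9}$ ($A = \left(-7\right) \frac{1}{9} = - \frac{7}{9} \approx -0.77778$)
$Q{\left(x,G \right)} = - \frac{7}{9}$
$N{\left(u \right)} = -12$ ($N{\left(u \right)} = 6 \left(-2\right) = -12$)
$g = \frac{549}{52}$ ($g = \frac{-20 - 41}{-5 - \frac{7}{9}} = - \frac{61}{- \frac{52}{9}} = \left(-61\right) \left(- \frac{9}{52}\right) = \frac{549}{52} \approx 10.558$)
$N{\left(-12 \right)} - 3 g = -12 - \frac{1647}{52} = - \frac{2271}{52}$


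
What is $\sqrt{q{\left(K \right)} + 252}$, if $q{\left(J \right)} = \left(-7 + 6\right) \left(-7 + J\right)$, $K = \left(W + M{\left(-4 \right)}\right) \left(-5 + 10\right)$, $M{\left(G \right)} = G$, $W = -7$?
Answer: $\sqrt{314} \approx 17.72$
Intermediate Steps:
$K = -55$ ($K = \left(-7 - 4\right) \left(-5 + 10\right) = \left(-11\right) 5 = -55$)
$q{\left(J \right)} = 7 - J$ ($q{\left(J \right)} = - (-7 + J) = 7 - J$)
$\sqrt{q{\left(K \right)} + 252} = \sqrt{\left(7 - -55\right) + 252} = \sqrt{\left(7 + 55\right) + 252} = \sqrt{62 + 252} = \sqrt{314}$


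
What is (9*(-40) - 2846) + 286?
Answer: -2920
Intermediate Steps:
(9*(-40) - 2846) + 286 = (-360 - 2846) + 286 = -3206 + 286 = -2920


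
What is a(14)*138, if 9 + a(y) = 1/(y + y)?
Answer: -17319/14 ≈ -1237.1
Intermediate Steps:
a(y) = -9 + 1/(2*y) (a(y) = -9 + 1/(y + y) = -9 + 1/(2*y))
a(14)*138 = (-9 + (½)/14)*138 = (-9 + (½)*(1/14))*138 = (-9 + 1/28)*138 = -251/28*138 = -17319/14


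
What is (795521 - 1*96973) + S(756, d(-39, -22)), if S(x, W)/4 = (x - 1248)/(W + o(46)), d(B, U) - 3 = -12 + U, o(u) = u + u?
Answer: 42609460/61 ≈ 6.9852e+5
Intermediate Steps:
o(u) = 2*u
d(B, U) = -9 + U (d(B, U) = 3 + (-12 + U) = -9 + U)
S(x, W) = 4*(-1248 + x)/(92 + W) (S(x, W) = 4*((x - 1248)/(W + 2*46)) = 4*((-1248 + x)/(W + 92)) = 4*((-1248 + x)/(92 + W)) = 4*(-1248 + x)/(92 + W))
(795521 - 1*96973) + S(756, d(-39, -22)) = (795521 - 1*96973) + 4*(-1248 + 756)/(92 + (-9 - 22)) = (795521 - 96973) + 4*(-492)/(92 - 31) = 698548 + 4*(-492)/61 = 698548 + 4*(1/61)*(-492) = 698548 - 1968/61 = 42609460/61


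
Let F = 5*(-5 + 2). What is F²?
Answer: 225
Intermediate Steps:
F = -15 (F = 5*(-3) = -15)
F² = (-15)² = 225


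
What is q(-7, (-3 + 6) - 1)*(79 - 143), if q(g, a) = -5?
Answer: 320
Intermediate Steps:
q(-7, (-3 + 6) - 1)*(79 - 143) = -5*(79 - 143) = -5*(-64) = 320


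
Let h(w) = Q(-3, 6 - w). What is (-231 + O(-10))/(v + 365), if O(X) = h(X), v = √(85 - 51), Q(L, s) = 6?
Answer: -9125/14799 + 25*√34/14799 ≈ -0.60675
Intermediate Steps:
v = √34 ≈ 5.8309
h(w) = 6
O(X) = 6
(-231 + O(-10))/(v + 365) = (-231 + 6)/(√34 + 365) = -225/(365 + √34)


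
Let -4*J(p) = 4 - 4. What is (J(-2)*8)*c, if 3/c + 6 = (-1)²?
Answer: 0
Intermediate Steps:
J(p) = 0 (J(p) = -(4 - 4)/4 = -¼*0 = 0)
c = -⅗ (c = 3/(-6 + (-1)²) = 3/(-6 + 1) = 3/(-5) = 3*(-⅕) = -⅗ ≈ -0.60000)
(J(-2)*8)*c = (0*8)*(-⅗) = 0*(-⅗) = 0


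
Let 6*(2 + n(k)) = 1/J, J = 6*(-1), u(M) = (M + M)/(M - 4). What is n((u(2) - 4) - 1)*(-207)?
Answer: 1679/4 ≈ 419.75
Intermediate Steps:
u(M) = 2*M/(-4 + M) (u(M) = (2*M)/(-4 + M) = 2*M/(-4 + M))
J = -6
n(k) = -73/36 (n(k) = -2 + (⅙)/(-6) = -2 + (⅙)*(-⅙) = -2 - 1/36 = -73/36)
n((u(2) - 4) - 1)*(-207) = -73/36*(-207) = 1679/4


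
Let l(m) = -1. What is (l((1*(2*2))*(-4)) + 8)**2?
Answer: 49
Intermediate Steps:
(l((1*(2*2))*(-4)) + 8)**2 = (-1 + 8)**2 = 7**2 = 49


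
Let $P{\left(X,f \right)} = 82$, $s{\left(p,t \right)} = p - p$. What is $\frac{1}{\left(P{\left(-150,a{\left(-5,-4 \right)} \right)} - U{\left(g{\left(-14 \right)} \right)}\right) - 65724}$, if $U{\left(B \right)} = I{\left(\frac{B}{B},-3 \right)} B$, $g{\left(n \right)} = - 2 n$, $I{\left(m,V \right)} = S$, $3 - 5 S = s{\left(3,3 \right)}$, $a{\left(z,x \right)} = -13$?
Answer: $- \frac{5}{328294} \approx -1.523 \cdot 10^{-5}$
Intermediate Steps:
$s{\left(p,t \right)} = 0$
$S = \frac{3}{5}$ ($S = \frac{3}{5} - 0 = \frac{3}{5} + 0 = \frac{3}{5} \approx 0.6$)
$I{\left(m,V \right)} = \frac{3}{5}$
$U{\left(B \right)} = \frac{3 B}{5}$
$\frac{1}{\left(P{\left(-150,a{\left(-5,-4 \right)} \right)} - U{\left(g{\left(-14 \right)} \right)}\right) - 65724} = \frac{1}{\left(82 - \frac{3 \left(\left(-2\right) \left(-14\right)\right)}{5}\right) - 65724} = \frac{1}{\left(82 - \frac{3}{5} \cdot 28\right) - 65724} = \frac{1}{\left(82 - \frac{84}{5}\right) - 65724} = \frac{1}{\frac{326}{5} - 65724} = \frac{1}{- \frac{328294}{5}} = - \frac{5}{328294}$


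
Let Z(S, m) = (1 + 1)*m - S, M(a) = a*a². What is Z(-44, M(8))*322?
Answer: 343896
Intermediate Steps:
M(a) = a³
Z(S, m) = -S + 2*m (Z(S, m) = 2*m - S = -S + 2*m)
Z(-44, M(8))*322 = (-1*(-44) + 2*8³)*322 = (44 + 2*512)*322 = (44 + 1024)*322 = 1068*322 = 343896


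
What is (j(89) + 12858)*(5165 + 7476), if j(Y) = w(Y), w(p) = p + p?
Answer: 164788076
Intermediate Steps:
w(p) = 2*p
j(Y) = 2*Y
(j(89) + 12858)*(5165 + 7476) = (2*89 + 12858)*(5165 + 7476) = (178 + 12858)*12641 = 13036*12641 = 164788076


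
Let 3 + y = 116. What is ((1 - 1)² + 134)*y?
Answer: 15142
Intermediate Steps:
y = 113 (y = -3 + 116 = 113)
((1 - 1)² + 134)*y = ((1 - 1)² + 134)*113 = (0² + 134)*113 = (0 + 134)*113 = 134*113 = 15142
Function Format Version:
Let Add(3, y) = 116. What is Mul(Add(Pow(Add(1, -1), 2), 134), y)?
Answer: 15142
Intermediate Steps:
y = 113 (y = Add(-3, 116) = 113)
Mul(Add(Pow(Add(1, -1), 2), 134), y) = Mul(Add(Pow(Add(1, -1), 2), 134), 113) = Mul(Add(Pow(0, 2), 134), 113) = Mul(Add(0, 134), 113) = Mul(134, 113) = 15142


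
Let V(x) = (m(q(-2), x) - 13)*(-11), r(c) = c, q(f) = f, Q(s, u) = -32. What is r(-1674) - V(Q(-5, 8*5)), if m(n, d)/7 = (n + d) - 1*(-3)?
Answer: -4204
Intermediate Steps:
m(n, d) = 21 + 7*d + 7*n (m(n, d) = 7*((n + d) - 1*(-3)) = 7*((d + n) + 3) = 7*(3 + d + n) = 21 + 7*d + 7*n)
V(x) = 66 - 77*x (V(x) = ((21 + 7*x + 7*(-2)) - 13)*(-11) = ((21 + 7*x - 14) - 13)*(-11) = ((7 + 7*x) - 13)*(-11) = (-6 + 7*x)*(-11) = 66 - 77*x)
r(-1674) - V(Q(-5, 8*5)) = -1674 - (66 - 77*(-32)) = -1674 - (66 + 2464) = -1674 - 1*2530 = -1674 - 2530 = -4204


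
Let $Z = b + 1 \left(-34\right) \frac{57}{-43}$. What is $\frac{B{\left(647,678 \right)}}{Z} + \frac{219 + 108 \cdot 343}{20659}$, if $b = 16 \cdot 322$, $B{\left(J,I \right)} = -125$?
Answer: $\frac{8216269537}{4616749366} \approx 1.7797$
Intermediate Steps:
$b = 5152$
$Z = \frac{223474}{43}$ ($Z = 5152 + 1 \left(-34\right) \frac{57}{-43} = 5152 - 34 \cdot 57 \left(- \frac{1}{43}\right) = 5152 - - \frac{1938}{43} = 5152 + \frac{1938}{43} = \frac{223474}{43} \approx 5197.1$)
$\frac{B{\left(647,678 \right)}}{Z} + \frac{219 + 108 \cdot 343}{20659} = - \frac{125}{\frac{223474}{43}} + \frac{219 + 108 \cdot 343}{20659} = \left(-125\right) \frac{43}{223474} + \left(219 + 37044\right) \frac{1}{20659} = - \frac{5375}{223474} + 37263 \cdot \frac{1}{20659} = - \frac{5375}{223474} + \frac{37263}{20659} = \frac{8216269537}{4616749366}$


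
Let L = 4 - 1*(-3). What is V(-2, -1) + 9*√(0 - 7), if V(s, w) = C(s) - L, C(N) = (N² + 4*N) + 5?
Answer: -6 + 9*I*√7 ≈ -6.0 + 23.812*I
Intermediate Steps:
L = 7 (L = 4 + 3 = 7)
C(N) = 5 + N² + 4*N
V(s, w) = -2 + s² + 4*s (V(s, w) = (5 + s² + 4*s) - 1*7 = (5 + s² + 4*s) - 7 = -2 + s² + 4*s)
V(-2, -1) + 9*√(0 - 7) = (-2 + (-2)² + 4*(-2)) + 9*√(0 - 7) = (-2 + 4 - 8) + 9*√(-7) = -6 + 9*(I*√7) = -6 + 9*I*√7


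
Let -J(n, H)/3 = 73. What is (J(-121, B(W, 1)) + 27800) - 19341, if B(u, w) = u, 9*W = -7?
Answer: 8240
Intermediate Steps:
W = -7/9 (W = (1/9)*(-7) = -7/9 ≈ -0.77778)
J(n, H) = -219 (J(n, H) = -3*73 = -219)
(J(-121, B(W, 1)) + 27800) - 19341 = (-219 + 27800) - 19341 = 27581 - 19341 = 8240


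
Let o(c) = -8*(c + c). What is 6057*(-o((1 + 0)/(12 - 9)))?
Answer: 32304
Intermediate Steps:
o(c) = -16*c
6057*(-o((1 + 0)/(12 - 9))) = 6057*(-(-16)*(1 + 0)/(12 - 9)) = 6057*(-(-16)*1/3) = 6057*(-(-16)*1*(1/3)) = 6057*(-(-16)/3) = 6057*(-1*(-16/3)) = 6057*(16/3) = 32304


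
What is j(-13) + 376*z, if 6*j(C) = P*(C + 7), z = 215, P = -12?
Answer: 80852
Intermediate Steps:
j(C) = -14 - 2*C (j(C) = (-12*(C + 7))/6 = (-12*(7 + C))/6 = (-84 - 12*C)/6 = -14 - 2*C)
j(-13) + 376*z = (-14 - 2*(-13)) + 376*215 = (-14 + 26) + 80840 = 12 + 80840 = 80852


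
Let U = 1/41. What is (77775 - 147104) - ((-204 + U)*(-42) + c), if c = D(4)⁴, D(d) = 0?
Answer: -3193735/41 ≈ -77896.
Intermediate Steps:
U = 1/41 ≈ 0.024390
c = 0 (c = 0⁴ = 0)
(77775 - 147104) - ((-204 + U)*(-42) + c) = (77775 - 147104) - ((-204 + 1/41)*(-42) + 0) = -69329 - (-8363/41*(-42) + 0) = -69329 - (351246/41 + 0) = -69329 - 1*351246/41 = -69329 - 351246/41 = -3193735/41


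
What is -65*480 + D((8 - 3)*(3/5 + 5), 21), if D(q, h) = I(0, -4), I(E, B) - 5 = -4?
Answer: -31199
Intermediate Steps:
I(E, B) = 1 (I(E, B) = 5 - 4 = 1)
D(q, h) = 1
-65*480 + D((8 - 3)*(3/5 + 5), 21) = -65*480 + 1 = -31200 + 1 = -31199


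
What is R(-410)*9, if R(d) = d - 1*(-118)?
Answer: -2628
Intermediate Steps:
R(d) = 118 + d (R(d) = d + 118 = 118 + d)
R(-410)*9 = (118 - 410)*9 = -292*9 = -2628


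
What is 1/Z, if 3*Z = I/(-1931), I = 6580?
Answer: -5793/6580 ≈ -0.88039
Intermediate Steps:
Z = -6580/5793 (Z = (6580/(-1931))/3 = (6580*(-1/1931))/3 = (⅓)*(-6580/1931) = -6580/5793 ≈ -1.1359)
1/Z = 1/(-6580/5793) = -5793/6580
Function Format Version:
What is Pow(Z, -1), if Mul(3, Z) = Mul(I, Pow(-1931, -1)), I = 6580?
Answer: Rational(-5793, 6580) ≈ -0.88039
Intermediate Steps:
Z = Rational(-6580, 5793) (Z = Mul(Rational(1, 3), Mul(6580, Pow(-1931, -1))) = Mul(Rational(1, 3), Mul(6580, Rational(-1, 1931))) = Mul(Rational(1, 3), Rational(-6580, 1931)) = Rational(-6580, 5793) ≈ -1.1359)
Pow(Z, -1) = Pow(Rational(-6580, 5793), -1) = Rational(-5793, 6580)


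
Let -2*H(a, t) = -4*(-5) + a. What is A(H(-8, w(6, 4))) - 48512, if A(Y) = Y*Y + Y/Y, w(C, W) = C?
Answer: -48475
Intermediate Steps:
H(a, t) = -10 - a/2 (H(a, t) = -(-4*(-5) + a)/2 = -(20 + a)/2 = -10 - a/2)
A(Y) = 1 + Y² (A(Y) = Y² + 1 = 1 + Y²)
A(H(-8, w(6, 4))) - 48512 = (1 + (-10 - ½*(-8))²) - 48512 = (1 + (-10 + 4)²) - 48512 = (1 + (-6)²) - 48512 = (1 + 36) - 48512 = 37 - 48512 = -48475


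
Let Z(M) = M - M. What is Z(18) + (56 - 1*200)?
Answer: -144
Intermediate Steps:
Z(M) = 0
Z(18) + (56 - 1*200) = 0 + (56 - 1*200) = 0 + (56 - 200) = 0 - 144 = -144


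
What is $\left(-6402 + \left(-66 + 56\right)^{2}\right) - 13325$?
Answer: $-19627$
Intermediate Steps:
$\left(-6402 + \left(-66 + 56\right)^{2}\right) - 13325 = \left(-6402 + \left(-10\right)^{2}\right) - 13325 = \left(-6402 + 100\right) - 13325 = -6302 - 13325 = -19627$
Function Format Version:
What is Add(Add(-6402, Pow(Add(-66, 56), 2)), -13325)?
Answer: -19627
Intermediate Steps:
Add(Add(-6402, Pow(Add(-66, 56), 2)), -13325) = Add(Add(-6402, Pow(-10, 2)), -13325) = Add(Add(-6402, 100), -13325) = Add(-6302, -13325) = -19627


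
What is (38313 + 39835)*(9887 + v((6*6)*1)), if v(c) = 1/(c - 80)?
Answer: 8499122499/11 ≈ 7.7265e+8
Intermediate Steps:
v(c) = 1/(-80 + c)
(38313 + 39835)*(9887 + v((6*6)*1)) = (38313 + 39835)*(9887 + 1/(-80 + (6*6)*1)) = 78148*(9887 + 1/(-80 + 36*1)) = 78148*(9887 + 1/(-80 + 36)) = 78148*(9887 + 1/(-44)) = 78148*(9887 - 1/44) = 78148*(435027/44) = 8499122499/11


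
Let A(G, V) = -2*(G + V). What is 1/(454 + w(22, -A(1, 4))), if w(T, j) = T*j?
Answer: 1/674 ≈ 0.0014837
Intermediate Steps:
A(G, V) = -2*G - 2*V
1/(454 + w(22, -A(1, 4))) = 1/(454 + 22*(-(-2*1 - 2*4))) = 1/(454 + 22*(-(-2 - 8))) = 1/(454 + 22*(-1*(-10))) = 1/(454 + 22*10) = 1/(454 + 220) = 1/674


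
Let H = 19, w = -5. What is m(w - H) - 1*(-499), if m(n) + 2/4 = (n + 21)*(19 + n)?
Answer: 1027/2 ≈ 513.50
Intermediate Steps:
m(n) = -½ + (19 + n)*(21 + n) (m(n) = -½ + (n + 21)*(19 + n) = -½ + (21 + n)*(19 + n) = -½ + (19 + n)*(21 + n))
m(w - H) - 1*(-499) = (797/2 + (-5 - 1*19)² + 40*(-5 - 1*19)) - 1*(-499) = (797/2 + (-5 - 19)² + 40*(-5 - 19)) + 499 = (797/2 + (-24)² + 40*(-24)) + 499 = (797/2 + 576 - 960) + 499 = 29/2 + 499 = 1027/2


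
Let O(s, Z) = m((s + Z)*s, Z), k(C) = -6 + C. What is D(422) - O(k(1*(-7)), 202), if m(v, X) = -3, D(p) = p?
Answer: 425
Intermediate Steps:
O(s, Z) = -3
D(422) - O(k(1*(-7)), 202) = 422 - 1*(-3) = 422 + 3 = 425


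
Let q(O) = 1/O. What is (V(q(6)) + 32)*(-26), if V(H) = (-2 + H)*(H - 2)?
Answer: -16549/18 ≈ -919.39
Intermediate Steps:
V(H) = (-2 + H)² (V(H) = (-2 + H)*(-2 + H) = (-2 + H)²)
(V(q(6)) + 32)*(-26) = ((-2 + 1/6)² + 32)*(-26) = ((-2 + ⅙)² + 32)*(-26) = ((-11/6)² + 32)*(-26) = (121/36 + 32)*(-26) = (1273/36)*(-26) = -16549/18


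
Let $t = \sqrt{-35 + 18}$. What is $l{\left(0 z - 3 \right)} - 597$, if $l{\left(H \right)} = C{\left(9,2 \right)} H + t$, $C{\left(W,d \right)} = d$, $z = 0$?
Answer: $-603 + i \sqrt{17} \approx -603.0 + 4.1231 i$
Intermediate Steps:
$t = i \sqrt{17}$ ($t = \sqrt{-17} = i \sqrt{17} \approx 4.1231 i$)
$l{\left(H \right)} = 2 H + i \sqrt{17}$
$l{\left(0 z - 3 \right)} - 597 = \left(2 \left(0 \cdot 0 - 3\right) + i \sqrt{17}\right) - 597 = \left(2 \left(0 - 3\right) + i \sqrt{17}\right) - 597 = \left(2 \left(-3\right) + i \sqrt{17}\right) - 597 = \left(-6 + i \sqrt{17}\right) - 597 = -603 + i \sqrt{17}$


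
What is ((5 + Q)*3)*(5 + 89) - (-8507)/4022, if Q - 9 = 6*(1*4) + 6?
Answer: 49913483/4022 ≈ 12410.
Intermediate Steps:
Q = 39 (Q = 9 + (6*(1*4) + 6) = 9 + (6*4 + 6) = 9 + (24 + 6) = 9 + 30 = 39)
((5 + Q)*3)*(5 + 89) - (-8507)/4022 = ((5 + 39)*3)*(5 + 89) - (-8507)/4022 = (44*3)*94 - (-8507)/4022 = 132*94 - 1*(-8507/4022) = 12408 + 8507/4022 = 49913483/4022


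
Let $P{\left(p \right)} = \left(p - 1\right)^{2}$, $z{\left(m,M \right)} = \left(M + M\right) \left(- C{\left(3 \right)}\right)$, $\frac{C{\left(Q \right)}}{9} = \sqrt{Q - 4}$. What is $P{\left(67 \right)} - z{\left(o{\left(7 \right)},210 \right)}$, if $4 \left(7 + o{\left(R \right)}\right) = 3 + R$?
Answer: $4356 + 3780 i \approx 4356.0 + 3780.0 i$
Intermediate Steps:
$C{\left(Q \right)} = 9 \sqrt{-4 + Q}$ ($C{\left(Q \right)} = 9 \sqrt{Q - 4} = 9 \sqrt{-4 + Q}$)
$o{\left(R \right)} = - \frac{25}{4} + \frac{R}{4}$ ($o{\left(R \right)} = -7 + \frac{3 + R}{4} = -7 + \left(\frac{3}{4} + \frac{R}{4}\right) = - \frac{25}{4} + \frac{R}{4}$)
$z{\left(m,M \right)} = - 18 i M$ ($z{\left(m,M \right)} = \left(M + M\right) \left(- 9 \sqrt{-4 + 3}\right) = 2 M \left(- 9 \sqrt{-1}\right) = 2 M \left(- 9 i\right) = - 18 i M$)
$P{\left(p \right)} = \left(-1 + p\right)^{2}$
$P{\left(67 \right)} - z{\left(o{\left(7 \right)},210 \right)} = \left(-1 + 67\right)^{2} - \left(-18\right) i 210 = 66^{2} - - 3780 i = 4356 + 3780 i$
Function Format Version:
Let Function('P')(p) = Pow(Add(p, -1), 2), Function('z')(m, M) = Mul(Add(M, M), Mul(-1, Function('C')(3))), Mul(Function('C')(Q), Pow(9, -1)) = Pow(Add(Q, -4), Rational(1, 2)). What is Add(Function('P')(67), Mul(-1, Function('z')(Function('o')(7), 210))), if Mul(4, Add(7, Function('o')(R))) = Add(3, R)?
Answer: Add(4356, Mul(3780, I)) ≈ Add(4356.0, Mul(3780.0, I))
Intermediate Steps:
Function('C')(Q) = Mul(9, Pow(Add(-4, Q), Rational(1, 2))) (Function('C')(Q) = Mul(9, Pow(Add(Q, -4), Rational(1, 2))) = Mul(9, Pow(Add(-4, Q), Rational(1, 2))))
Function('o')(R) = Add(Rational(-25, 4), Mul(Rational(1, 4), R)) (Function('o')(R) = Add(-7, Mul(Rational(1, 4), Add(3, R))) = Add(-7, Add(Rational(3, 4), Mul(Rational(1, 4), R))) = Add(Rational(-25, 4), Mul(Rational(1, 4), R)))
Function('z')(m, M) = Mul(-18, I, M) (Function('z')(m, M) = Mul(Add(M, M), Mul(-1, Mul(9, Pow(Add(-4, 3), Rational(1, 2))))) = Mul(Mul(2, M), Mul(-1, Mul(9, Pow(-1, Rational(1, 2))))) = Mul(Mul(2, M), Mul(-1, Mul(9, I))) = Mul(Mul(2, M), Mul(-9, I)) = Mul(-18, I, M))
Function('P')(p) = Pow(Add(-1, p), 2)
Add(Function('P')(67), Mul(-1, Function('z')(Function('o')(7), 210))) = Add(Pow(Add(-1, 67), 2), Mul(-1, Mul(-18, I, 210))) = Add(Pow(66, 2), Mul(-1, Mul(-3780, I))) = Add(4356, Mul(3780, I))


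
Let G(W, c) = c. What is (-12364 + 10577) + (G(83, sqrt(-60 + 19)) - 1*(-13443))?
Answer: 11656 + I*sqrt(41) ≈ 11656.0 + 6.4031*I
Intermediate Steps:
(-12364 + 10577) + (G(83, sqrt(-60 + 19)) - 1*(-13443)) = (-12364 + 10577) + (sqrt(-60 + 19) - 1*(-13443)) = -1787 + (sqrt(-41) + 13443) = -1787 + (I*sqrt(41) + 13443) = -1787 + (13443 + I*sqrt(41)) = 11656 + I*sqrt(41)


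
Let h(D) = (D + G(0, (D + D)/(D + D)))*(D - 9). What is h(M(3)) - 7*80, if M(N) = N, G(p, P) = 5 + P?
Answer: -614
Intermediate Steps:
h(D) = (-9 + D)*(6 + D) (h(D) = (D + (5 + (D + D)/(D + D)))*(D - 9) = (D + (5 + (2*D)/((2*D))))*(-9 + D) = (D + (5 + (2*D)*(1/(2*D))))*(-9 + D) = (D + (5 + 1))*(-9 + D) = (D + 6)*(-9 + D) = (6 + D)*(-9 + D) = (-9 + D)*(6 + D))
h(M(3)) - 7*80 = (-54 + 3² - 3*3) - 7*80 = (-54 + 9 - 9) - 560 = -54 - 560 = -614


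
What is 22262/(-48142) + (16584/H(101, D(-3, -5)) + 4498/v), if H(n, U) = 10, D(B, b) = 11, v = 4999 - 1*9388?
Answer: 875244430163/528238095 ≈ 1656.9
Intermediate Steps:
v = -4389 (v = 4999 - 9388 = -4389)
22262/(-48142) + (16584/H(101, D(-3, -5)) + 4498/v) = 22262/(-48142) + (16584/10 + 4498/(-4389)) = 22262*(-1/48142) + (16584*(1/10) + 4498*(-1/4389)) = -11131/24071 + (8292/5 - 4498/4389) = -11131/24071 + 36371098/21945 = 875244430163/528238095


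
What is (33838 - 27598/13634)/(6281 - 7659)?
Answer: -230659847/9393826 ≈ -24.554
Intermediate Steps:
(33838 - 27598/13634)/(6281 - 7659) = (33838 - 27598*1/13634)/(-1378) = (33838 - 13799/6817)*(-1/1378) = (230659847/6817)*(-1/1378) = -230659847/9393826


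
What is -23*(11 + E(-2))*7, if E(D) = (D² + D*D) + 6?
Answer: -4025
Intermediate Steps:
E(D) = 6 + 2*D² (E(D) = (D² + D²) + 6 = 2*D² + 6 = 6 + 2*D²)
-23*(11 + E(-2))*7 = -23*(11 + (6 + 2*(-2)²))*7 = -23*(11 + (6 + 2*4))*7 = -23*(11 + (6 + 8))*7 = -23*(11 + 14)*7 = -575*7 = -23*175 = -4025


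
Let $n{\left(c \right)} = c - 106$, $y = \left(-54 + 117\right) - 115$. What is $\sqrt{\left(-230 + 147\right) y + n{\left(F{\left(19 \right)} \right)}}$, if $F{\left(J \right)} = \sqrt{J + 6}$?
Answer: $\sqrt{4215} \approx 64.923$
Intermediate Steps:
$F{\left(J \right)} = \sqrt{6 + J}$
$y = -52$ ($y = 63 - 115 = -52$)
$n{\left(c \right)} = -106 + c$ ($n{\left(c \right)} = c - 106 = -106 + c$)
$\sqrt{\left(-230 + 147\right) y + n{\left(F{\left(19 \right)} \right)}} = \sqrt{\left(-230 + 147\right) \left(-52\right) - \left(106 - \sqrt{6 + 19}\right)} = \sqrt{\left(-83\right) \left(-52\right) - \left(106 - \sqrt{25}\right)} = \sqrt{4316 + \left(-106 + 5\right)} = \sqrt{4316 - 101} = \sqrt{4215}$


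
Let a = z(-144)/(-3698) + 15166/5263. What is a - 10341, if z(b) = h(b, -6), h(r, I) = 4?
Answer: -100603207459/9731287 ≈ -10338.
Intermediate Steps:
z(b) = 4
a = 28031408/9731287 (a = 4/(-3698) + 15166/5263 = 4*(-1/3698) + 15166*(1/5263) = -2/1849 + 15166/5263 = 28031408/9731287 ≈ 2.8805)
a - 10341 = 28031408/9731287 - 10341 = -100603207459/9731287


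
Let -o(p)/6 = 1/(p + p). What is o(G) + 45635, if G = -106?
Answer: 4837313/106 ≈ 45635.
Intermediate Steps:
o(p) = -3/p (o(p) = -6/(p + p) = -6*1/(2*p) = -3/p)
o(G) + 45635 = -3/(-106) + 45635 = -3*(-1/106) + 45635 = 3/106 + 45635 = 4837313/106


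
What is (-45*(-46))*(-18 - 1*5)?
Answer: -47610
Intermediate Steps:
(-45*(-46))*(-18 - 1*5) = 2070*(-18 - 5) = 2070*(-23) = -47610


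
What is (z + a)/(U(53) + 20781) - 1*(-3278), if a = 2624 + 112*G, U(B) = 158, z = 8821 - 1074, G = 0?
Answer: 68648413/20939 ≈ 3278.5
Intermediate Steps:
z = 7747
a = 2624 (a = 2624 + 112*0 = 2624 + 0 = 2624)
(z + a)/(U(53) + 20781) - 1*(-3278) = (7747 + 2624)/(158 + 20781) - 1*(-3278) = 10371/20939 + 3278 = 68648413/20939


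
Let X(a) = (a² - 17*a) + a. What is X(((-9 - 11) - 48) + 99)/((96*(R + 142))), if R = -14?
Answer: 155/4096 ≈ 0.037842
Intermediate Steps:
X(a) = a² - 16*a
X(((-9 - 11) - 48) + 99)/((96*(R + 142))) = ((((-9 - 11) - 48) + 99)*(-16 + (((-9 - 11) - 48) + 99)))/((96*(-14 + 142))) = (((-20 - 48) + 99)*(-16 + ((-20 - 48) + 99)))/((96*128)) = ((-68 + 99)*(-16 + (-68 + 99)))/12288 = (31*(-16 + 31))*(1/12288) = (31*15)*(1/12288) = 465*(1/12288) = 155/4096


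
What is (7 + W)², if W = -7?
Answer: 0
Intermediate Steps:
(7 + W)² = (7 - 7)² = 0² = 0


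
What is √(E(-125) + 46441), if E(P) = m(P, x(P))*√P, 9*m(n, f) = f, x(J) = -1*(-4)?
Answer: √(417969 + 20*I*√5)/3 ≈ 215.5 + 0.011529*I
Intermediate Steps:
x(J) = 4
m(n, f) = f/9
E(P) = 4*√P/9 (E(P) = ((⅑)*4)*√P = 4*√P/9)
√(E(-125) + 46441) = √(4*√(-125)/9 + 46441) = √(4*(5*I*√5)/9 + 46441) = √(20*I*√5/9 + 46441) = √(46441 + 20*I*√5/9)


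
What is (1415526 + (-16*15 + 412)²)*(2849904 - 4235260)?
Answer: -2001991809160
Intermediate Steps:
(1415526 + (-16*15 + 412)²)*(2849904 - 4235260) = (1415526 + (-240 + 412)²)*(-1385356) = (1415526 + 172²)*(-1385356) = (1415526 + 29584)*(-1385356) = 1445110*(-1385356) = -2001991809160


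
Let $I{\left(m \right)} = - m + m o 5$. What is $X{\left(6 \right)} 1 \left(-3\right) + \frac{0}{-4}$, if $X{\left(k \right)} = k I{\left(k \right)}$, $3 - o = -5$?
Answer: $-4212$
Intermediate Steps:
$o = 8$ ($o = 3 - -5 = 3 + 5 = 8$)
$I{\left(m \right)} = 39 m$ ($I{\left(m \right)} = - m + m 8 \cdot 5 = - m + 8 m 5 = - m + 40 m = 39 m$)
$X{\left(k \right)} = 39 k^{2}$ ($X{\left(k \right)} = k 39 k = 39 k^{2}$)
$X{\left(6 \right)} 1 \left(-3\right) + \frac{0}{-4} = 39 \cdot 6^{2} \cdot 1 \left(-3\right) + \frac{0}{-4} = 39 \cdot 36 \left(-3\right) + 0 \left(- \frac{1}{4}\right) = 1404 \left(-3\right) + 0 = -4212 + 0 = -4212$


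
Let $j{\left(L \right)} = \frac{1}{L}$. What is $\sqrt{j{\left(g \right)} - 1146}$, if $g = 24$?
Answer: $\frac{i \sqrt{165018}}{12} \approx 33.852 i$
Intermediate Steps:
$\sqrt{j{\left(g \right)} - 1146} = \sqrt{\frac{1}{24} - 1146} = \sqrt{- \frac{27503}{24}} = \frac{i \sqrt{165018}}{12}$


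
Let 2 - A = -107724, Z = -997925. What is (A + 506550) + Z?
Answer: -383649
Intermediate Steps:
A = 107726 (A = 2 - 1*(-107724) = 2 + 107724 = 107726)
(A + 506550) + Z = (107726 + 506550) - 997925 = 614276 - 997925 = -383649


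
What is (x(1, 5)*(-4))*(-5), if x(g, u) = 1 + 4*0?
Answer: 20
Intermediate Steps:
x(g, u) = 1 (x(g, u) = 1 + 0 = 1)
(x(1, 5)*(-4))*(-5) = (1*(-4))*(-5) = -4*(-5) = 20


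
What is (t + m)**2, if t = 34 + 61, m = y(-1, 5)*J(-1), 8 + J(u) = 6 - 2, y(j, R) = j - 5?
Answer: 14161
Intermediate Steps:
y(j, R) = -5 + j
J(u) = -4 (J(u) = -8 + (6 - 2) = -8 + 4 = -4)
m = 24 (m = (-5 - 1)*(-4) = -6*(-4) = 24)
t = 95
(t + m)**2 = (95 + 24)**2 = 119**2 = 14161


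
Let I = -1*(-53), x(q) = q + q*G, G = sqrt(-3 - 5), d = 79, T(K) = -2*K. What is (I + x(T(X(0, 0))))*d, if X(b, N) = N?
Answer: 4187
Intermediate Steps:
G = 2*I*sqrt(2) (G = sqrt(-8) = 2*I*sqrt(2) ≈ 2.8284*I)
x(q) = q + 2*I*q*sqrt(2) (x(q) = q + q*(2*I*sqrt(2)) = q + 2*I*q*sqrt(2))
I = 53
(I + x(T(X(0, 0))))*d = (53 + (-2*0)*(1 + 2*I*sqrt(2)))*79 = (53 + 0*(1 + 2*I*sqrt(2)))*79 = (53 + 0)*79 = 53*79 = 4187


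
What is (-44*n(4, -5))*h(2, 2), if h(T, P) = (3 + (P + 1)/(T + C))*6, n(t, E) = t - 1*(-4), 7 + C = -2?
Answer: -38016/7 ≈ -5430.9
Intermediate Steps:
C = -9 (C = -7 - 2 = -9)
n(t, E) = 4 + t (n(t, E) = t + 4 = 4 + t)
h(T, P) = 18 + 6*(1 + P)/(-9 + T) (h(T, P) = (3 + (P + 1)/(T - 9))*6 = (3 + (1 + P)/(-9 + T))*6 = 18 + 6*(1 + P)/(-9 + T))
(-44*n(4, -5))*h(2, 2) = (-44*(4 + 4))*(6*(-26 + 2 + 3*2)/(-9 + 2)) = (-44*8)*(6*(-26 + 2 + 6)/(-7)) = -2112*(-1)*(-18)/7 = -352*108/7 = -38016/7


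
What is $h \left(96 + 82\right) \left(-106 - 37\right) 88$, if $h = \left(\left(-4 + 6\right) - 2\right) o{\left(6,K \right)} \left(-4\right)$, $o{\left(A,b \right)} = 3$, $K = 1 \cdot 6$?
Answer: $0$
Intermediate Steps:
$K = 6$
$h = 0$ ($h = \left(\left(-4 + 6\right) - 2\right) 3 \left(-4\right) = \left(2 - 2\right) 3 \left(-4\right) = 0 \cdot 3 \left(-4\right) = 0 \left(-4\right) = 0$)
$h \left(96 + 82\right) \left(-106 - 37\right) 88 = 0 \left(96 + 82\right) \left(-106 - 37\right) 88 = 0 \cdot 178 \left(-143\right) 88 = 0 \left(-25454\right) 88 = 0 \cdot 88 = 0$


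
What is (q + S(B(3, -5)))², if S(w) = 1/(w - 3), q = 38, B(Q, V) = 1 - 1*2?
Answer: 22801/16 ≈ 1425.1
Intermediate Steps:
B(Q, V) = -1 (B(Q, V) = 1 - 2 = -1)
S(w) = 1/(-3 + w)
(q + S(B(3, -5)))² = (38 + 1/(-3 - 1))² = (38 + 1/(-4))² = (38 - ¼)² = (151/4)² = 22801/16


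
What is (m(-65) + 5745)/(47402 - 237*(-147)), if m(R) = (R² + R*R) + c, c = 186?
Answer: 14381/82241 ≈ 0.17486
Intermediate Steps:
m(R) = 186 + 2*R² (m(R) = (R² + R*R) + 186 = (R² + R²) + 186 = 2*R² + 186 = 186 + 2*R²)
(m(-65) + 5745)/(47402 - 237*(-147)) = ((186 + 2*(-65)²) + 5745)/(47402 - 237*(-147)) = ((186 + 2*4225) + 5745)/(47402 + 34839) = ((186 + 8450) + 5745)/82241 = (8636 + 5745)*(1/82241) = 14381*(1/82241) = 14381/82241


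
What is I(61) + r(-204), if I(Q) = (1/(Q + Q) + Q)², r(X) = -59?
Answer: 54520093/14884 ≈ 3663.0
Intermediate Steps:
I(Q) = (Q + 1/(2*Q))² (I(Q) = (1/(2*Q) + Q)² = (Q + 1/(2*Q))²)
I(61) + r(-204) = (¼)*(1 + 2*61²)²/61² - 59 = (¼)*(1/3721)*(1 + 2*3721)² - 59 = (¼)*(1/3721)*(1 + 7442)² - 59 = (¼)*(1/3721)*7443² - 59 = (¼)*(1/3721)*55398249 - 59 = 55398249/14884 - 59 = 54520093/14884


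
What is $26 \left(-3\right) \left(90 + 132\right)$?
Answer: $-17316$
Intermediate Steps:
$26 \left(-3\right) \left(90 + 132\right) = \left(-78\right) 222 = -17316$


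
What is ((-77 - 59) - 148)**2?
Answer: 80656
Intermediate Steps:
((-77 - 59) - 148)**2 = (-136 - 148)**2 = (-284)**2 = 80656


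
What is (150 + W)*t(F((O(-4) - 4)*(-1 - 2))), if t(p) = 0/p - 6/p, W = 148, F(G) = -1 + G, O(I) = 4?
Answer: 1788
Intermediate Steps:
t(p) = -6/p (t(p) = 0 - 6/p = -6/p)
(150 + W)*t(F((O(-4) - 4)*(-1 - 2))) = (150 + 148)*(-6/(-1 + (4 - 4)*(-1 - 2))) = 298*(-6/(-1 + 0*(-3))) = 298*(-6/(-1 + 0)) = 298*(-6/(-1)) = 298*(-6*(-1)) = 298*6 = 1788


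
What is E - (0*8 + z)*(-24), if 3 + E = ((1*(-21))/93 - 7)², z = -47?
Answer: -1036715/961 ≈ -1078.8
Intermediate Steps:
E = 47293/961 (E = -3 + ((1*(-21))/93 - 7)² = -3 + (-21*1/93 - 7)² = -3 + (-7/31 - 7)² = -3 + (-224/31)² = -3 + 50176/961 = 47293/961 ≈ 49.212)
E - (0*8 + z)*(-24) = 47293/961 - (0*8 - 47)*(-24) = 47293/961 - (0 - 47)*(-24) = 47293/961 - (-47)*(-24) = 47293/961 - 1*1128 = 47293/961 - 1128 = -1036715/961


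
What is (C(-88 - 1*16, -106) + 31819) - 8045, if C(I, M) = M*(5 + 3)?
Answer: 22926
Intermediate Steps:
C(I, M) = 8*M (C(I, M) = M*8 = 8*M)
(C(-88 - 1*16, -106) + 31819) - 8045 = (8*(-106) + 31819) - 8045 = (-848 + 31819) - 8045 = 30971 - 8045 = 22926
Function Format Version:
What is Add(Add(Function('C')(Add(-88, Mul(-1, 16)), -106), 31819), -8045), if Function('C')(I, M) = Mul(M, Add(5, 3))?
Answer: 22926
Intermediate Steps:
Function('C')(I, M) = Mul(8, M) (Function('C')(I, M) = Mul(M, 8) = Mul(8, M))
Add(Add(Function('C')(Add(-88, Mul(-1, 16)), -106), 31819), -8045) = Add(Add(Mul(8, -106), 31819), -8045) = Add(Add(-848, 31819), -8045) = Add(30971, -8045) = 22926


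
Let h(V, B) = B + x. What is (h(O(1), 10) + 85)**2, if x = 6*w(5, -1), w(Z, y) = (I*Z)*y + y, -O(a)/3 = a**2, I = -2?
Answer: 22201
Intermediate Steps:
O(a) = -3*a**2
w(Z, y) = y - 2*Z*y (w(Z, y) = (-2*Z)*y + y = -2*Z*y + y = y - 2*Z*y)
x = 54 (x = 6*(-(1 - 2*5)) = 6*(-(1 - 10)) = 6*(-1*(-9)) = 6*9 = 54)
h(V, B) = 54 + B (h(V, B) = B + 54 = 54 + B)
(h(O(1), 10) + 85)**2 = ((54 + 10) + 85)**2 = (64 + 85)**2 = 149**2 = 22201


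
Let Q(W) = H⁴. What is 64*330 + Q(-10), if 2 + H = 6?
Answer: 21376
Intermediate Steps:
H = 4 (H = -2 + 6 = 4)
Q(W) = 256 (Q(W) = 4⁴ = 256)
64*330 + Q(-10) = 64*330 + 256 = 21120 + 256 = 21376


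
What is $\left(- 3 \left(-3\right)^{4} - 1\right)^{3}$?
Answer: $-14526784$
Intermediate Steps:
$\left(- 3 \left(-3\right)^{4} - 1\right)^{3} = \left(\left(-3\right) 81 - 1\right)^{3} = \left(-243 - 1\right)^{3} = \left(-244\right)^{3} = -14526784$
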